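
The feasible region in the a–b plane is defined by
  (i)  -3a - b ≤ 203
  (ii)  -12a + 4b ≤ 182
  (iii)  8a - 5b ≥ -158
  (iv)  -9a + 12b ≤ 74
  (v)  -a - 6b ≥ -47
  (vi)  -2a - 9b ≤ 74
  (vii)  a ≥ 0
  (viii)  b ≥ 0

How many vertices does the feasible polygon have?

Of the 28 pairwise boundary intersections, those satisfying every inequality are:
  (20/11, 497/66)
  (0, 37/6)
  (47, 0)
  (0, 0)

4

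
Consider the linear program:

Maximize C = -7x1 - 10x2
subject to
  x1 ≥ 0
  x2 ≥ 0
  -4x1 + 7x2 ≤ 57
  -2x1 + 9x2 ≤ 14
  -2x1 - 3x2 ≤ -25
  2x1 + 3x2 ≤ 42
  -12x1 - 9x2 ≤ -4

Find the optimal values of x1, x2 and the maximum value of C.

x1 = 61/8, x2 = 13/4, maximum C = -687/8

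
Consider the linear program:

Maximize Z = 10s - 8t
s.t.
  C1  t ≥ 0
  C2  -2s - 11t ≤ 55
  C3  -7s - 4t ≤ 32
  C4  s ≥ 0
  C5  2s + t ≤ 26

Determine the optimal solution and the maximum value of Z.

Corner points and Z = 10s - 8t:
  (0, 0) → Z = 0
  (13, 0) → Z = 130
  (0, 26) → Z = -208

At the optimal vertex, t = 0 and 2s + t = 26.
Solving simultaneously gives s = 13, t = 0.

s = 13, t = 0, maximum Z = 130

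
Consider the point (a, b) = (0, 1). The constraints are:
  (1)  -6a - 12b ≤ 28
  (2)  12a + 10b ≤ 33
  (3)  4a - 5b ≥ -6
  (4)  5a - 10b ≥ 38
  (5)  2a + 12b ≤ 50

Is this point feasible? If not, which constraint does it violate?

Constraint (4): 5a - 10b = -10, which is not ≥ 38. All other constraints are satisfied.

not feasible — violates (4)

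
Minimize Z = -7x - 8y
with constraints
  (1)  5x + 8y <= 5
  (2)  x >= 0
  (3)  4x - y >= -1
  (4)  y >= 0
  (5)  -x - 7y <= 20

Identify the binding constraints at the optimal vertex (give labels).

Feasible corners and Z = -7x - 8y:
  (0, 5/8) → Z = -5
  (1, 0) → Z = -7
  (0, 0) → Z = 0

The minimum is at (1, 0). Substituting into each constraint, equality holds for (1) and (4); the remaining constraints have slack.

(1) and (4)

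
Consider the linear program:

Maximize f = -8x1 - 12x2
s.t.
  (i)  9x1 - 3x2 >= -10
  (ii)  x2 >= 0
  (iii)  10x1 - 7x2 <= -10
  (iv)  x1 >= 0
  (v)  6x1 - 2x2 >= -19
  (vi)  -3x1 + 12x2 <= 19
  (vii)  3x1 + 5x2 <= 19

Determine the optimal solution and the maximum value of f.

x1 = 0, x2 = 10/7, maximum f = -120/7

Vertices and f = -8x1 - 12x2:
  (0, 10/7) → f = -120/7
  (13/99, 160/99) → f = -184/9
  (0, 19/12) → f = -19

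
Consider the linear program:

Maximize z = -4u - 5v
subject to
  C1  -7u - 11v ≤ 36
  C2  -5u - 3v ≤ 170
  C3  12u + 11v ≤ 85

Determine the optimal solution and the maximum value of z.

Extreme points and z = -4u - 5v:
  (-881/17, 505/17) → z = 999/17
  (121/5, -1027/55) → z = -189/55
  (-2125/19, 2465/19) → z = -3825/19

At the optimal vertex, -7u - 11v = 36 and -5u - 3v = 170.
Solving simultaneously gives u = -881/17, v = 505/17.

u = -881/17, v = 505/17, maximum z = 999/17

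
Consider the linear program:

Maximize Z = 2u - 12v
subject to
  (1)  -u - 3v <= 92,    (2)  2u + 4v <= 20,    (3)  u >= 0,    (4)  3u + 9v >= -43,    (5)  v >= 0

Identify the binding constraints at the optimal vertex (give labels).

Vertices and Z = 2u - 12v:
  (0, 5) → Z = -60
  (10, 0) → Z = 20
  (0, 0) → Z = 0

The maximum is at (10, 0). Substituting into each constraint, equality holds for (2) and (5); the remaining constraints have slack.

(2) and (5)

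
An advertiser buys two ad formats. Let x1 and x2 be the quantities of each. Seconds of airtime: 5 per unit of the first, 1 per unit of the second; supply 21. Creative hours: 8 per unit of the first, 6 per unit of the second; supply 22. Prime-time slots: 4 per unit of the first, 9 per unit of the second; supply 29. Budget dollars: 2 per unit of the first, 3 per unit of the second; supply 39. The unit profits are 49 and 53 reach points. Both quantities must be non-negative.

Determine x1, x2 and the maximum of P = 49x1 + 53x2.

x1 = 1/2, x2 = 3, maximum P = 367/2

Vertices and P = 49x1 + 53x2:
  (0, 0) → P = 0
  (0, 29/9) → P = 1537/9
  (11/4, 0) → P = 539/4
  (1/2, 3) → P = 367/2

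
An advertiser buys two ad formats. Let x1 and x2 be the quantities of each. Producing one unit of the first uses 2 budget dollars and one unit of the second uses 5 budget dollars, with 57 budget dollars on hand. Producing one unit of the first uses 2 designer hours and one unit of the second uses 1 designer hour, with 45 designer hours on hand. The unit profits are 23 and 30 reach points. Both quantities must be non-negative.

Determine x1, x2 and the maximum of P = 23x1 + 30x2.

x1 = 21, x2 = 3, maximum P = 573

Extreme points and P = 23x1 + 30x2:
  (0, 0) → P = 0
  (0, 57/5) → P = 342
  (45/2, 0) → P = 1035/2
  (21, 3) → P = 573

At the optimal vertex, 2x1 + 5x2 = 57 and 2x1 + x2 = 45.
Solving simultaneously gives x1 = 21, x2 = 3.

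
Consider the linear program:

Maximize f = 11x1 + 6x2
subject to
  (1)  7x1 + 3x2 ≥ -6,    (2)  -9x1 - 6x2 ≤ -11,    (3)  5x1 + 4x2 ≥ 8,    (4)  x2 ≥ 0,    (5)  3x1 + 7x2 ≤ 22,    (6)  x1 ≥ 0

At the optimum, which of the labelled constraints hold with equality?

Vertices and f = 11x1 + 6x2:
  (8/5, 0) → f = 88/5
  (0, 2) → f = 12
  (22/3, 0) → f = 242/3
  (0, 22/7) → f = 132/7

The maximum is at (22/3, 0). Substituting into each constraint, equality holds for (4) and (5); the remaining constraints have slack.

(4) and (5)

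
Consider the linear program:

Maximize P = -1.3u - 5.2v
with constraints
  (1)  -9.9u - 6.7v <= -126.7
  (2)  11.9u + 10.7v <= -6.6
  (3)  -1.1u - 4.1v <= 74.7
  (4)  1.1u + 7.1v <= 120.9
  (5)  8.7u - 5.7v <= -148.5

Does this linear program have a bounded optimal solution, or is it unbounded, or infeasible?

infeasible

The boundaries 11.9u + 10.7v = -6.6 and 1.1u + 7.1v = 120.9 meet at (-44683/2424, 48199/2424), but that point violates -9.9u - 6.7v ≤ -126.7. Every candidate vertex is excluded by some other constraint, so the feasible region is empty.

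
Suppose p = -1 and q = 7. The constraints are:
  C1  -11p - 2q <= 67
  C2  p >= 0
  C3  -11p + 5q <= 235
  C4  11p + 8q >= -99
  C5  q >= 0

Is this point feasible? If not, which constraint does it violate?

Constraint C2: p = -1, which is not ≥ 0. All other constraints are satisfied.

not feasible — violates C2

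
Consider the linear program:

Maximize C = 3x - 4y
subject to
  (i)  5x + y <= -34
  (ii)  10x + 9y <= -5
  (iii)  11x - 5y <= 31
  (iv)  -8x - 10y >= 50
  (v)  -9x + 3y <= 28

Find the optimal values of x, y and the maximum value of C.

Vertices and C = 3x - 4y:
  (-139/36, -529/36) → C = 1699/36
  (-65/12, -83/12) → C = 137/12
  (-233/12, -587/12) → C = 1649/12

The optimum lies where 11x - 5y = 31 and -9x + 3y = 28.
Solving simultaneously gives x = -233/12, y = -587/12.

x = -233/12, y = -587/12, maximum C = 1649/12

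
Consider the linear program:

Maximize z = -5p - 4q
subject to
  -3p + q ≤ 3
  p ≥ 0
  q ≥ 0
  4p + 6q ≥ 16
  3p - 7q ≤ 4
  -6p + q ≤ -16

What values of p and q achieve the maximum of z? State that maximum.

Corner points and z = -5p - 4q:
  (19/3, 22) → z = -359/3
  (68/23, 16/23) → z = -404/23
  (14/5, 4/5) → z = -86/5
The feasible region is unbounded (it extends along (7, 3), (1, 3)), but z strictly decreases along every unbounded feasible direction, so there is no improving ray and the maximum is attained at a vertex.

p = 14/5, q = 4/5, maximum z = -86/5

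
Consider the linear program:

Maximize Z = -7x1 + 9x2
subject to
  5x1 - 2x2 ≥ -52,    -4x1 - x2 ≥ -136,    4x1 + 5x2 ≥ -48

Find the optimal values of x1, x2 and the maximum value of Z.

x1 = 220/13, x2 = 888/13, maximum Z = 6452/13

Vertices and Z = -7x1 + 9x2:
  (220/13, 888/13) → Z = 6452/13
  (-356/33, -32/33) → Z = 2204/33
  (91/2, -46) → Z = -1465/2

At the optimal vertex, 5x1 - 2x2 = -52 and -4x1 - x2 = -136.
Solving simultaneously gives x1 = 220/13, x2 = 888/13.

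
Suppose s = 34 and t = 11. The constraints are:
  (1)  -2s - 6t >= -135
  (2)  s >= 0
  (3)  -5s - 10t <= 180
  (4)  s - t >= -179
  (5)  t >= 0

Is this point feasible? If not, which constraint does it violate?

feasible

(1): -134 ≥ -135 ✓
(2): 34 ≥ 0 ✓
(3): -280 ≤ 180 ✓
(4): 23 ≥ -179 ✓
(5): 11 ≥ 0 ✓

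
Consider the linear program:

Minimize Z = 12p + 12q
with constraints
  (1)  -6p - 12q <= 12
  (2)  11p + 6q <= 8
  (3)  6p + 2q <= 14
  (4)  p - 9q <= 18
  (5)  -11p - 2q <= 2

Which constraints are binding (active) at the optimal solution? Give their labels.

(1) and (5)

Feasible corners and Z = 12p + 12q:
  (18/11, -20/11) → Z = -24/11
  (0, -1) → Z = -12
  (12/7, -38/21) → Z = -8/7
  (-7/11, 5/2) → Z = 246/11

The minimum is at (0, -1). Substituting into each constraint, equality holds for (1) and (5); the remaining constraints have slack.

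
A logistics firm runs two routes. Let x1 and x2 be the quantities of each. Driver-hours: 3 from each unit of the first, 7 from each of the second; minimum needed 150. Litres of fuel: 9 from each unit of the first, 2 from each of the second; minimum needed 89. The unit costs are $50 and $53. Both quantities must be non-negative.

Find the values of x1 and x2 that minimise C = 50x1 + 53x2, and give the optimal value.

x1 = 17/3, x2 = 19, minimum C = 3871/3

Corner points and C = 50x1 + 53x2:
  (0, 89/2) → C = 4717/2
  (50, 0) → C = 2500
  (17/3, 19) → C = 3871/3
The feasible region is unbounded (it extends along (0, 1), (1, 0)), but C strictly increases along every unbounded feasible direction, so there is no improving ray and the minimum is attained at a vertex.

The optimum lies where 3x1 + 7x2 = 150 and 9x1 + 2x2 = 89.
Solving simultaneously gives x1 = 17/3, x2 = 19.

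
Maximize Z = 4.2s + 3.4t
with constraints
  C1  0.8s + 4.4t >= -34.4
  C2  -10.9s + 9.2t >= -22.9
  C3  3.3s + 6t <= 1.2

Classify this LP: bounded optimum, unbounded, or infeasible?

Feasible corners and Z = 4.2s + 3.4t:
  (-5393/1383, -9832/1383) → Z = -280397/6915
  (1237/798, -2083/3192) → Z = 68497/15960
The feasible region has finitely many vertices and no improving ray; the maximum is 68497/15960 at (1237/798, -2083/3192).

bounded optimum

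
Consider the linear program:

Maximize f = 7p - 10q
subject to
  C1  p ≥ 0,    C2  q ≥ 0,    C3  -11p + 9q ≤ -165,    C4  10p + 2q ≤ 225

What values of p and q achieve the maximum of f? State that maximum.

At the optimal vertex, q = 0 and 10p + 2q = 225.
Solving simultaneously gives p = 45/2, q = 0.

p = 45/2, q = 0, maximum f = 315/2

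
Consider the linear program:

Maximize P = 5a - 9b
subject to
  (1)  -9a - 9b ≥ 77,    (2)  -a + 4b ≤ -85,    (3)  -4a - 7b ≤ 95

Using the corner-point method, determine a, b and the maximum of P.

a = 316/27, b = -547/27, maximum P = 6503/27

Extreme points and P = 5a - 9b:
  (457/45, -842/45) → P = 9863/45
  (316/27, -547/27) → P = 6503/27
  (215/23, -435/23) → P = 4990/23

The optimum lies where -9a - 9b = 77 and -4a - 7b = 95.
Solving simultaneously gives a = 316/27, b = -547/27.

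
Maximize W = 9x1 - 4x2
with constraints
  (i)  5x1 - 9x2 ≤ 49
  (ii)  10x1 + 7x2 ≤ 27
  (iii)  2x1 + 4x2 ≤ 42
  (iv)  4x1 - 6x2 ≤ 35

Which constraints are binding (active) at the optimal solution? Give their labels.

Extreme points and W = 9x1 - 4x2:
  (7/2, -7/2) → W = 91/2
  (-93/13, 183/13) → W = -1569/13
  (37/8, -11/4) → W = 421/8
The feasible region is unbounded (it extends along (-2, 1), (-9, -5)), but W strictly decreases along every unbounded feasible direction, so there is no improving ray and the maximum is attained at a vertex.

The maximum is at (37/8, -11/4). Substituting into each constraint, equality holds for (ii) and (iv); the remaining constraints have slack.

(ii) and (iv)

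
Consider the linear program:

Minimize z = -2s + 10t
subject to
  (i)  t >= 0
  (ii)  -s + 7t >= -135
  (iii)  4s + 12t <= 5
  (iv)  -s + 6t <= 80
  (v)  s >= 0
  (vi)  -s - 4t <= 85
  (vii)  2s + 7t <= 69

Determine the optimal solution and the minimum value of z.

s = 5/4, t = 0, minimum z = -5/2

Feasible corners and z = -2s + 10t:
  (5/4, 0) → z = -5/2
  (0, 0) → z = 0
  (0, 5/12) → z = 25/6

The optimum lies where t = 0 and 4s + 12t = 5.
Solving simultaneously gives s = 5/4, t = 0.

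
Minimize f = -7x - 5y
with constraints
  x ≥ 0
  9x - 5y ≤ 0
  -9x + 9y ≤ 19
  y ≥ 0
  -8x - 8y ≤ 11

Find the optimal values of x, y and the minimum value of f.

x = 95/36, y = 19/4, minimum f = -380/9

Corner points and f = -7x - 5y:
  (0, 0) → f = 0
  (0, 19/9) → f = -95/9
  (95/36, 19/4) → f = -380/9

The binding constraints are 9x - 5y = 0 and -9x + 9y = 19.
Solving simultaneously gives x = 95/36, y = 19/4.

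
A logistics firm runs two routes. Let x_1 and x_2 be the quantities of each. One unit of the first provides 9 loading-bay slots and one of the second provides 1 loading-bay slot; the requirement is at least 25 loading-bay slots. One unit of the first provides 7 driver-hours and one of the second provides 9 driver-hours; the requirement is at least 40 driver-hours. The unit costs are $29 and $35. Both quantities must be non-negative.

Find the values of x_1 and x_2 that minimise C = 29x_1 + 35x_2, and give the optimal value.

x_1 = 5/2, x_2 = 5/2, minimum C = 160

The feasible region is unbounded (it extends along (0, 1), (1, 0)), but C strictly increases along every unbounded feasible direction, so there is no improving ray and the minimum is attained at a vertex.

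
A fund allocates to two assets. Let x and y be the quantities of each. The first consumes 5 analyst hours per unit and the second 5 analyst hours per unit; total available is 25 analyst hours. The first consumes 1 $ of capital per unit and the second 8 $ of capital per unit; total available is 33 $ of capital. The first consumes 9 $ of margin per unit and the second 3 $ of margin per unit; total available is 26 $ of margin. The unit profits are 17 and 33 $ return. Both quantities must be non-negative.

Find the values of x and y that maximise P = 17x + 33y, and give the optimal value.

Corner points and P = 17x + 33y:
  (0, 0) → P = 0
  (0, 33/8) → P = 1089/8
  (26/9, 0) → P = 442/9
  (1, 4) → P = 149
  (11/6, 19/6) → P = 407/3

At the optimal vertex, 5x + 5y = 25 and x + 8y = 33.
Solving simultaneously gives x = 1, y = 4.

x = 1, y = 4, maximum P = 149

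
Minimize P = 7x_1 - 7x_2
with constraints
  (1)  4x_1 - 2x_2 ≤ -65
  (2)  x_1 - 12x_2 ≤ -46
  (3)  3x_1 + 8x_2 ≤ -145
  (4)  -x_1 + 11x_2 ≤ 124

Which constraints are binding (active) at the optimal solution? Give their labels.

(2) and (4)

Extreme points and P = 7x_1 - 7x_2:
  (-527/11, -7/44) → P = -1337/4
  (-982, -78) → P = -6328
  (-2587/41, 227/41) → P = -19698/41

The minimum is at (-982, -78). Substituting into each constraint, equality holds for (2) and (4); the remaining constraints have slack.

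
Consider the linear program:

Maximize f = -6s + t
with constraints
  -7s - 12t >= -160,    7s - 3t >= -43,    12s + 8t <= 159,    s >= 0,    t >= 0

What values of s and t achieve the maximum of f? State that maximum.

s = 0, t = 40/3, maximum f = 40/3

Extreme points and f = -6s + t:
  (157/22, 807/88) → f = -2961/88
  (0, 40/3) → f = 40/3
  (53/4, 0) → f = -159/2
  (0, 0) → f = 0

The optimum lies where -7s - 12t = -160 and s = 0.
Solving simultaneously gives s = 0, t = 40/3.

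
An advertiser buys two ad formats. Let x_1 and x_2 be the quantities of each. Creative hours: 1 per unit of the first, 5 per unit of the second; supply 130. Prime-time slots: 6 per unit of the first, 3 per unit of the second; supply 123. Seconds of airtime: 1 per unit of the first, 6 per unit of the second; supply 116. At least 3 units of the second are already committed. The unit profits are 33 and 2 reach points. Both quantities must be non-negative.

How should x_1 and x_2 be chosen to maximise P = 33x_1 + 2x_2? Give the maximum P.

x_1 = 19, x_2 = 3, maximum P = 633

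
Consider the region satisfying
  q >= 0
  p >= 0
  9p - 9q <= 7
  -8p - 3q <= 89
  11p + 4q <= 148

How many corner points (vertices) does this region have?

Of the 10 pairwise boundary intersections, those satisfying every inequality are:
  (0, 0)
  (7/9, 0)
  (0, 37)
  (272/27, 251/27)

4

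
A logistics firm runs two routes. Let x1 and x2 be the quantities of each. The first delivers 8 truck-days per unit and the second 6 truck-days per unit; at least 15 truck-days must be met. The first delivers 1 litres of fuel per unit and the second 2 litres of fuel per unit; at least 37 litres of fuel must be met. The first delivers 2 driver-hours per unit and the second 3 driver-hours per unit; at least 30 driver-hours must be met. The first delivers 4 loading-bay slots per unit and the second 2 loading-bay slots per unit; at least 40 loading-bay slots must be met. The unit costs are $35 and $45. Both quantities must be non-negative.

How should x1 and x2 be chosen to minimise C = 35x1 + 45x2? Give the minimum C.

x1 = 1, x2 = 18, minimum C = 845

Feasible corners and C = 35x1 + 45x2:
  (0, 20) → C = 900
  (37, 0) → C = 1295
  (1, 18) → C = 845
The feasible region is unbounded (it extends along (0, 1), (1, 0)), but C strictly increases along every unbounded feasible direction, so there is no improving ray and the minimum is attained at a vertex.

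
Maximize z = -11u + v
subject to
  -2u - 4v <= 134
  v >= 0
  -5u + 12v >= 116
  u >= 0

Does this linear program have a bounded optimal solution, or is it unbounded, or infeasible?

unbounded

From the feasible point (0, 29/3), moving in the direction (0, 1) keeps every constraint satisfied while z increases without bound.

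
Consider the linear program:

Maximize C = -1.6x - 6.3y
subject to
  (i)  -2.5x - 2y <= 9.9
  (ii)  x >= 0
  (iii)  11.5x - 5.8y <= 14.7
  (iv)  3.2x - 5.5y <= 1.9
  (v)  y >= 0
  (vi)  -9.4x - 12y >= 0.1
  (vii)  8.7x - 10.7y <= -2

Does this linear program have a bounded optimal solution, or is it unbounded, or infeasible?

infeasible

The boundaries -2.5x - 2y = 9.9 and y = 0 meet at (-3.96, 0), but that point violates x ≥ 0. Every candidate vertex is excluded by some other constraint, so the feasible region is empty.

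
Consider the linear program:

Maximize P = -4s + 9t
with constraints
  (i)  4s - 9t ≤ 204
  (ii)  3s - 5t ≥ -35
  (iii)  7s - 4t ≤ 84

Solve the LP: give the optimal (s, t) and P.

s = 560/23, t = 497/23, maximum P = 2233/23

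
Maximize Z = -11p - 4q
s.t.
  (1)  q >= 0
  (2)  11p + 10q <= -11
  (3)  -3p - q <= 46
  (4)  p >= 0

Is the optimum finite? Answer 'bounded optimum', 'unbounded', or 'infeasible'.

infeasible

The boundaries q = 0 and 11p + 10q = -11 meet at (-1, 0), but that point violates p ≥ 0. Every candidate vertex is excluded by some other constraint, so the feasible region is empty.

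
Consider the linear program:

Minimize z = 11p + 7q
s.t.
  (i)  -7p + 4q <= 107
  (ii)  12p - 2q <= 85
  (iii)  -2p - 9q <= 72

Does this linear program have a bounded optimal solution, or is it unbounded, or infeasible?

bounded optimum

Vertices and z = 11p + 7q:
  (277/17, 1879/34) → z = 19247/34
  (-1251/71, -290/71) → z = -15791/71
  (621/112, -517/56) → z = -407/112
The feasible region has finitely many vertices and no improving ray; the minimum is -15791/71 at (-1251/71, -290/71).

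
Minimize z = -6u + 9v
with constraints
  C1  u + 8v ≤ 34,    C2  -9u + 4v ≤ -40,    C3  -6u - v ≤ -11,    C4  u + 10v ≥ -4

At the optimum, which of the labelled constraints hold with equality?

Feasible corners and z = -6u + 9v:
  (6, 7/2) → z = -9/2
  (186, -19) → z = -1287
  (192/47, -38/47) → z = -1494/47

The minimum is at (186, -19). Substituting into each constraint, equality holds for C1 and C4; the remaining constraints have slack.

C1 and C4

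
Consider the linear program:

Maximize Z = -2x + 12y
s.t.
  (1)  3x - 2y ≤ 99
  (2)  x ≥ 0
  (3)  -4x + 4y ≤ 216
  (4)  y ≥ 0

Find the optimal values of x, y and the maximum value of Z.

Feasible corners and Z = -2x + 12y:
  (207, 261) → Z = 2718
  (33, 0) → Z = -66
  (0, 54) → Z = 648
  (0, 0) → Z = 0

x = 207, y = 261, maximum Z = 2718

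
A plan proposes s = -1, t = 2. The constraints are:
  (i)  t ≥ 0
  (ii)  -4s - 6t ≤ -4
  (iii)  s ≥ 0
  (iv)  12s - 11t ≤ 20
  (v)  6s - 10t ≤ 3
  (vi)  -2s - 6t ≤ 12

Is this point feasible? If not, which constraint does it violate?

Constraint (iii): s = -1, which is not ≥ 0. All other constraints are satisfied.

not feasible — violates (iii)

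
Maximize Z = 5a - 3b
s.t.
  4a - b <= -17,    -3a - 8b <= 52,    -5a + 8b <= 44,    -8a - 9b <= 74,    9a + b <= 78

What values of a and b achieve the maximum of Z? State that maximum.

a = -227/44, b = -40/11, maximum Z = -655/44

At the optimal vertex, 4a - b = -17 and -8a - 9b = 74.
Solving simultaneously gives a = -227/44, b = -40/11.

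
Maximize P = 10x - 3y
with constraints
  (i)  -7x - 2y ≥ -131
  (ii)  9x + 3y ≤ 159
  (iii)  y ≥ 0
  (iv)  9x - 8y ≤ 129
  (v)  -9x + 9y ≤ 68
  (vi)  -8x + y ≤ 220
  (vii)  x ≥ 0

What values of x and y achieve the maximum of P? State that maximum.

x = 553/33, y = 30/11, maximum P = 5260/33

Extreme points and P = 10x - 3y:
  (553/33, 30/11) → P = 5260/33
  (409/36, 227/12) → P = 2047/36
  (43/3, 0) → P = 430/3
  (0, 0) → P = 0
  (0, 68/9) → P = -68/3

The optimum lies where 9x + 3y = 159 and 9x - 8y = 129.
Solving simultaneously gives x = 553/33, y = 30/11.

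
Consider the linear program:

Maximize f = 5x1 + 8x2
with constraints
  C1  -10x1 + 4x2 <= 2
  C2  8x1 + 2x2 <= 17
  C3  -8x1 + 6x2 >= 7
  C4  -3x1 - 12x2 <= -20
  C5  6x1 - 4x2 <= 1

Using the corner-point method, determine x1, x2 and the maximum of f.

Extreme points and f = 5x1 + 8x2:
  (16/13, 93/26) → f = 452/13
  (4/7, 27/14) → f = 128/7
  (11/8, 3) → f = 247/8

x1 = 16/13, x2 = 93/26, maximum f = 452/13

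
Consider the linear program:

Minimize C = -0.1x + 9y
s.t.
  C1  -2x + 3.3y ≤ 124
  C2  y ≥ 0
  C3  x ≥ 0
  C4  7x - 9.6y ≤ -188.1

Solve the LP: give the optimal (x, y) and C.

Feasible corners and C = -0.1x + 9y:
  (0, 1240/33) → C = 3720/11
  (18989/130, 4918/39) → C = 1456411/1300
  (0, 627/32) → C = 5643/32

x = 0, y = 627/32, minimum C = 5643/32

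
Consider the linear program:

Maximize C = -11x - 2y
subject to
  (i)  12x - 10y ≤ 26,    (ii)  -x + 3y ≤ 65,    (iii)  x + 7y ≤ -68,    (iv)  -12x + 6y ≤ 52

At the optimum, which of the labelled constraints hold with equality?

(i) and (iv)

Extreme points and C = -11x - 2y:
  (-249/47, -421/47) → C = 3581/47
  (-169/12, -39/2) → C = 2327/12
  (-386/45, -382/45) → C = 334/3

The maximum is at (-169/12, -39/2). Substituting into each constraint, equality holds for (i) and (iv); the remaining constraints have slack.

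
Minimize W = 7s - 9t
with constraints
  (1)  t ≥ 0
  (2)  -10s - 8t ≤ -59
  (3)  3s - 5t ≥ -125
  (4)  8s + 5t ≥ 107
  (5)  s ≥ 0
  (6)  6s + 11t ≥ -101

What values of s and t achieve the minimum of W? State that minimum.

Vertices and W = 7s - 9t:
  (107/8, 0) → W = 749/8
  (0, 25) → W = -225
  (0, 107/5) → W = -963/5
The feasible region is unbounded (it extends along (5, 3), (1, 0)), but W strictly increases along every unbounded feasible direction, so there is no improving ray and the minimum is attained at a vertex.

At the optimal vertex, 3s - 5t = -125 and s = 0.
Solving simultaneously gives s = 0, t = 25.

s = 0, t = 25, minimum W = -225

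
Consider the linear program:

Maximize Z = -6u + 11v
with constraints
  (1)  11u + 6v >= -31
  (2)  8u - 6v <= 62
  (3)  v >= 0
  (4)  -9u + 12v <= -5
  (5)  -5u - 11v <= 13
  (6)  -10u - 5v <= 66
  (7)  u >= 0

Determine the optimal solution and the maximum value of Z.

u = 17, v = 37/3, maximum Z = 101/3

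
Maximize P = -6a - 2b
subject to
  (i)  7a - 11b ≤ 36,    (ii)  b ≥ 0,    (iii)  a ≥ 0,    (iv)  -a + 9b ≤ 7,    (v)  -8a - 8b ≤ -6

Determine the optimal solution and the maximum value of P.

a = 0, b = 3/4, maximum P = -3/2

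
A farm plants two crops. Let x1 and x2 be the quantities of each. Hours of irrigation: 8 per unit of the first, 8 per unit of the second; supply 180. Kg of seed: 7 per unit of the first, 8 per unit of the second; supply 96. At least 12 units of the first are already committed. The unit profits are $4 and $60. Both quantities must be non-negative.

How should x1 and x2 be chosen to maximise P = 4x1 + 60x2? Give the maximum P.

Extreme points and P = 4x1 + 60x2:
  (96/7, 0) → P = 384/7
  (12, 0) → P = 48
  (12, 3/2) → P = 138

At the optimal vertex, 7x1 + 8x2 = 96 and x1 = 12.
Solving simultaneously gives x1 = 12, x2 = 3/2.

x1 = 12, x2 = 3/2, maximum P = 138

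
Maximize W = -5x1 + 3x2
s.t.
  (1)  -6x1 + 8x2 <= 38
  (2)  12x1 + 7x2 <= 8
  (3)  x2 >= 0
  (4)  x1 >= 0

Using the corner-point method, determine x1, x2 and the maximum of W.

Corner points and W = -5x1 + 3x2:
  (2/3, 0) → W = -10/3
  (0, 8/7) → W = 24/7
  (0, 0) → W = 0

x1 = 0, x2 = 8/7, maximum W = 24/7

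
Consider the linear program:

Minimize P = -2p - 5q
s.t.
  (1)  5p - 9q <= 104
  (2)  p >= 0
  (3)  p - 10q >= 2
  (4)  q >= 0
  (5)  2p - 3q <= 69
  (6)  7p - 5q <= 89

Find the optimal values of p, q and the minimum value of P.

p = 176/13, q = 15/13, minimum P = -427/13

Extreme points and P = -2p - 5q:
  (2, 0) → P = -4
  (176/13, 15/13) → P = -427/13
  (89/7, 0) → P = -178/7

The optimum lies where p - 10q = 2 and 7p - 5q = 89.
Solving simultaneously gives p = 176/13, q = 15/13.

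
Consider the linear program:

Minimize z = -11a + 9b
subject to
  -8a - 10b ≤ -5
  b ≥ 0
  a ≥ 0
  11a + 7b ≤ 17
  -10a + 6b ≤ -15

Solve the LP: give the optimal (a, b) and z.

a = 17/11, b = 0, minimum z = -17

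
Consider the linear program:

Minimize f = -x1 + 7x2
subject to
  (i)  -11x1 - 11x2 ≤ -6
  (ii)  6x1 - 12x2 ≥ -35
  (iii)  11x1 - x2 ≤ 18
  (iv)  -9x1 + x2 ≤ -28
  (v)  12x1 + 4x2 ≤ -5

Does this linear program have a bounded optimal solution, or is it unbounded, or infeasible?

The boundaries -11x1 - 11x2 = -6 and 6x1 - 12x2 = -35 meet at (-313/198, 421/198), but that point violates -9x1 + x2 ≤ -28. Every candidate vertex is excluded by some other constraint, so the feasible region is empty.

infeasible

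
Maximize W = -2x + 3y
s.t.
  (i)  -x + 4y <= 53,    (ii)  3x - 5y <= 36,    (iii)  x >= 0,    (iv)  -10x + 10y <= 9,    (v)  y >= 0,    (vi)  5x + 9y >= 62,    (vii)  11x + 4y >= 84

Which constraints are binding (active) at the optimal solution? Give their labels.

Feasible corners and W = -2x + 3y:
  (409/7, 195/7) → W = -233/7
  (247/15, 521/30) → W = 115/6
  (317/26, 3/26) → W = -625/26
  (134/25, 313/50) → W = 403/50
  (508/79, 262/79) → W = -230/79

The maximum is at (247/15, 521/30). Substituting into each constraint, equality holds for (i) and (iv); the remaining constraints have slack.

(i) and (iv)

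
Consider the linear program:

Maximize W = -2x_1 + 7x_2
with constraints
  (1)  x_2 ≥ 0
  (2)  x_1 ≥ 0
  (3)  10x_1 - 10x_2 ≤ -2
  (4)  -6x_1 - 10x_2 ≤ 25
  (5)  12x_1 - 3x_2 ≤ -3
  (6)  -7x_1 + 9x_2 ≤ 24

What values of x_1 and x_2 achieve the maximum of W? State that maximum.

Extreme points and W = -2x_1 + 7x_2:
  (0, 1) → W = 7
  (0, 8/3) → W = 56/3
  (15/29, 89/29) → W = 593/29

The optimum lies where 12x_1 - 3x_2 = -3 and -7x_1 + 9x_2 = 24.
Solving simultaneously gives x_1 = 15/29, x_2 = 89/29.

x_1 = 15/29, x_2 = 89/29, maximum W = 593/29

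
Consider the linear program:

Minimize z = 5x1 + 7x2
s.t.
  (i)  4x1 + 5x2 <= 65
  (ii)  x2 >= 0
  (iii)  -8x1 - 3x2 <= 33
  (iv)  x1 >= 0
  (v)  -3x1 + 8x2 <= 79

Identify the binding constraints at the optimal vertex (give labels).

(ii) and (iv)

Extreme points and z = 5x1 + 7x2:
  (65/4, 0) → z = 325/4
  (125/47, 511/47) → z = 4202/47
  (0, 0) → z = 0
  (0, 79/8) → z = 553/8

The minimum is at (0, 0). Substituting into each constraint, equality holds for (ii) and (iv); the remaining constraints have slack.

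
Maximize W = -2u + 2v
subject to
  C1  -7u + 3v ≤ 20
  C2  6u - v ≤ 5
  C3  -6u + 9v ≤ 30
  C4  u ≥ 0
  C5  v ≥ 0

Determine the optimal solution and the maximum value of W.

u = 0, v = 10/3, maximum W = 20/3

Corner points and W = -2u + 2v:
  (25/16, 35/8) → W = 45/8
  (5/6, 0) → W = -5/3
  (0, 10/3) → W = 20/3
  (0, 0) → W = 0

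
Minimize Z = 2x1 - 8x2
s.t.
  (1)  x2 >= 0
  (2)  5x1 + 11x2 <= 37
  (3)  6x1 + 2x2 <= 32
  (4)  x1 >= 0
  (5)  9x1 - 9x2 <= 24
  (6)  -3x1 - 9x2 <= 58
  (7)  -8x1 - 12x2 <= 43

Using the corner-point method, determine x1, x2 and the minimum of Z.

Feasible corners and Z = 2x1 - 8x2:
  (0, 0) → Z = 0
  (8/3, 0) → Z = 16/3
  (0, 37/11) → Z = -296/11
  (199/48, 71/48) → Z = -85/24

The binding constraints are 5x1 + 11x2 = 37 and x1 = 0.
Solving simultaneously gives x1 = 0, x2 = 37/11.

x1 = 0, x2 = 37/11, minimum Z = -296/11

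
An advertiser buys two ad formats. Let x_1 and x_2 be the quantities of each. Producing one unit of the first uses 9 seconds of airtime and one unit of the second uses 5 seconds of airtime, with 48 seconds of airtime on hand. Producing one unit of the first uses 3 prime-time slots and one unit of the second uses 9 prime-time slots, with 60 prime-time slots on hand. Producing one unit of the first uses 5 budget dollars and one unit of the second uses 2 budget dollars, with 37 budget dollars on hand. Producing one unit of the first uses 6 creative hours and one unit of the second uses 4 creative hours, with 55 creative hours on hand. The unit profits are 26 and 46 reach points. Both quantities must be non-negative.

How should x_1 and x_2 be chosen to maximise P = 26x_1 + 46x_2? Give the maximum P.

x_1 = 2, x_2 = 6, maximum P = 328

At the optimal vertex, 9x_1 + 5x_2 = 48 and 3x_1 + 9x_2 = 60.
Solving simultaneously gives x_1 = 2, x_2 = 6.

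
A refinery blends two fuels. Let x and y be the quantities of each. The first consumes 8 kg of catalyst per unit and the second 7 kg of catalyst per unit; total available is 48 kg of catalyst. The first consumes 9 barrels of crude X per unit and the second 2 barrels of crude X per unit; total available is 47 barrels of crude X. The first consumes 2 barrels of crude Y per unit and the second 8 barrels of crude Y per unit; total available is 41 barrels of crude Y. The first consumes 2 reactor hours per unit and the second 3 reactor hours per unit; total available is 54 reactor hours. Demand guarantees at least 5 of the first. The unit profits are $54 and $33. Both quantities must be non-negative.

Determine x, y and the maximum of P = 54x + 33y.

x = 5, y = 1, maximum P = 303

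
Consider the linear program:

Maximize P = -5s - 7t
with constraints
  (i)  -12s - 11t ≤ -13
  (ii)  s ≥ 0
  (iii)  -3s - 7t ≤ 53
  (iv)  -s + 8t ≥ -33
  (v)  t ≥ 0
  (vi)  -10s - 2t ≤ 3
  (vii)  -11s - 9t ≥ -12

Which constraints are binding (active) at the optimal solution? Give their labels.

(i) and (v)

Extreme points and P = -5s - 7t:
  (0, 13/11) → P = -91/11
  (13/12, 0) → P = -65/12
  (0, 4/3) → P = -28/3
  (12/11, 0) → P = -60/11

The maximum is at (13/12, 0). Substituting into each constraint, equality holds for (i) and (v); the remaining constraints have slack.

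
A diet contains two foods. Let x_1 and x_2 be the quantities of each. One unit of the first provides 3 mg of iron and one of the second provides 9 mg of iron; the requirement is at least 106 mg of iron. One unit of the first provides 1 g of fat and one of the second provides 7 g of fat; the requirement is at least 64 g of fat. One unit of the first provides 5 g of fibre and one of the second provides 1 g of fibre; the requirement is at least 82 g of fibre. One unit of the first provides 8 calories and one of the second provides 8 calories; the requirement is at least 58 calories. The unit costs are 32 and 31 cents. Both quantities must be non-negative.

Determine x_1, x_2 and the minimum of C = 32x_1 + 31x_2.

Extreme points and C = 32x_1 + 31x_2:
  (0, 82) → C = 2542
  (64, 0) → C = 2048
  (15, 7) → C = 697
The feasible region is unbounded (it extends along (0, 1), (1, 0)), but C strictly increases along every unbounded feasible direction, so there is no improving ray and the minimum is attained at a vertex.

x_1 = 15, x_2 = 7, minimum C = 697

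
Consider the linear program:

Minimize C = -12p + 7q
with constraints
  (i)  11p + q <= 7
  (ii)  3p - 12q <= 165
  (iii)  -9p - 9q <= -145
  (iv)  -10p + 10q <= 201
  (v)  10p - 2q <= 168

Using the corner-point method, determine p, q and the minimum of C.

Extreme points and C = -12p + 7q:
  (-41/45, 766/45) → C = 5854/45
  (-131/120, 2281/120) → C = 17539/120
  (-359/180, 3259/180) → C = 27121/180

The binding constraints are 11p + q = 7 and -9p - 9q = -145.
Solving simultaneously gives p = -41/45, q = 766/45.

p = -41/45, q = 766/45, minimum C = 5854/45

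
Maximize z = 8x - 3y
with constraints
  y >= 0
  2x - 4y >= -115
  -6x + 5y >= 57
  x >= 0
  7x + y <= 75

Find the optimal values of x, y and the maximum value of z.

The optimum lies where -6x + 5y = 57 and 7x + y = 75.
Solving simultaneously gives x = 318/41, y = 849/41.

x = 318/41, y = 849/41, maximum z = -3/41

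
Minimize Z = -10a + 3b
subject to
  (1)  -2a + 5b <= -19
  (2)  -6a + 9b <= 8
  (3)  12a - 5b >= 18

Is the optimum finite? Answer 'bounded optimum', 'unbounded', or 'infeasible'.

From the feasible point (-1/10, -96/25), moving in the direction (5, 2) keeps every constraint satisfied while Z decreases without bound.

unbounded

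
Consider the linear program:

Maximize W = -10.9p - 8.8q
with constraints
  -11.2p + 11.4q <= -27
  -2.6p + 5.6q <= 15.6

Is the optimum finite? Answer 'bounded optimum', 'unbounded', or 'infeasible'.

From the feasible point (8226/827, 6123/827), moving in the direction (-11.4, -11.2) keeps every constraint satisfied while W increases without bound.

unbounded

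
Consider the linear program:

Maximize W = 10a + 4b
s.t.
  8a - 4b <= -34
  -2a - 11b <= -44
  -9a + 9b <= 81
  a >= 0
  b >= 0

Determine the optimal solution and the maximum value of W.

a = 1/2, b = 19/2, maximum W = 43

Corner points and W = 10a + 4b:
  (1/2, 19/2) → W = 43
  (0, 17/2) → W = 34
  (0, 9) → W = 36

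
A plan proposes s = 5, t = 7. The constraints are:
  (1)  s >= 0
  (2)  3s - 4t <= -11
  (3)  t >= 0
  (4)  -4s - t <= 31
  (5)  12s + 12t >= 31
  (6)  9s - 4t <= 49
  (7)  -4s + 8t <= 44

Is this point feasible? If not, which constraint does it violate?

(1): 5 ≥ 0 ✓
(2): -13 ≤ -11 ✓
(3): 7 ≥ 0 ✓
(4): -27 ≤ 31 ✓
(5): 144 ≥ 31 ✓
(6): 17 ≤ 49 ✓
(7): 36 ≤ 44 ✓

feasible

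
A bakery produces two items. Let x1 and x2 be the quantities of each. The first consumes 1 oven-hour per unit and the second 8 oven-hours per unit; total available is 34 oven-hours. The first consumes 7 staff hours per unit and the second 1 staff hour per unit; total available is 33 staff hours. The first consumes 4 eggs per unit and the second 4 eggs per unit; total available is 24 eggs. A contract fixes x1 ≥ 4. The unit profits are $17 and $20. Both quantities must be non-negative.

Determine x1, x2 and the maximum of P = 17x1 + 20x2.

x1 = 4, x2 = 2, maximum P = 108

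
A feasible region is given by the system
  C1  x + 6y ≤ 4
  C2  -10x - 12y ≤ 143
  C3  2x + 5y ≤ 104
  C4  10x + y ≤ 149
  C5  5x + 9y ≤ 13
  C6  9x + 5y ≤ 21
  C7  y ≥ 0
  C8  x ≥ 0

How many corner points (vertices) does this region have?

Pairwise boundary intersections that survive every other constraint:
  (2, 1/3)
  (0, 2/3)
  (31/14, 3/14)
  (7/3, 0)
  (0, 0)

5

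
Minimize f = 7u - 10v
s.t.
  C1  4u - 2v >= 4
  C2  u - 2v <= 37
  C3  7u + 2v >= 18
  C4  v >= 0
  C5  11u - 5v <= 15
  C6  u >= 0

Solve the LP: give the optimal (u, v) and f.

u = 5, v = 8, minimum f = -45

Corner points and f = 7u - 10v:
  (2, 2) → f = -6
  (5, 8) → f = -45
  (40/19, 31/19) → f = -30/19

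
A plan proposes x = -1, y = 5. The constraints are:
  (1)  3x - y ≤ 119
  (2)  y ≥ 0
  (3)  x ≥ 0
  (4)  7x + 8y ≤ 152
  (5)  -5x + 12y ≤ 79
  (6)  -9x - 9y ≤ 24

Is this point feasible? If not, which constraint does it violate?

Constraint (3): x = -1, which is not ≥ 0. All other constraints are satisfied.

not feasible — violates (3)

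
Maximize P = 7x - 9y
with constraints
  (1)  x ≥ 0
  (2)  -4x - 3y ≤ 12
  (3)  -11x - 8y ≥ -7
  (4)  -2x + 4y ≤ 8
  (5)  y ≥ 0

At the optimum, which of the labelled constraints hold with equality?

(3) and (5)

Feasible corners and P = 7x - 9y:
  (0, 7/8) → P = -63/8
  (0, 0) → P = 0
  (7/11, 0) → P = 49/11

The maximum is at (7/11, 0). Substituting into each constraint, equality holds for (3) and (5); the remaining constraints have slack.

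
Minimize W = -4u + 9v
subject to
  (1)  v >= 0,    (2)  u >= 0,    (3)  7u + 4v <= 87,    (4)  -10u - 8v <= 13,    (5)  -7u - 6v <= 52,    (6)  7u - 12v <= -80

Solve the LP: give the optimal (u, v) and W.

Extreme points and W = -4u + 9v:
  (0, 87/4) → W = 783/4
  (0, 20/3) → W = 60
  (181/28, 167/16) → W = 7625/112

The optimum lies where u = 0 and 7u - 12v = -80.
Solving simultaneously gives u = 0, v = 20/3.

u = 0, v = 20/3, minimum W = 60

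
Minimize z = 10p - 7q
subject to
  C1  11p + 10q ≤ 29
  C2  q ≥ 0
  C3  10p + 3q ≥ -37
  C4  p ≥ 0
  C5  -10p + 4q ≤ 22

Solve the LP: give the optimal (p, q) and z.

Vertices and z = 10p - 7q:
  (29/11, 0) → z = 290/11
  (0, 29/10) → z = -203/10
  (0, 0) → z = 0

The optimum lies where 11p + 10q = 29 and p = 0.
Solving simultaneously gives p = 0, q = 29/10.

p = 0, q = 29/10, minimum z = -203/10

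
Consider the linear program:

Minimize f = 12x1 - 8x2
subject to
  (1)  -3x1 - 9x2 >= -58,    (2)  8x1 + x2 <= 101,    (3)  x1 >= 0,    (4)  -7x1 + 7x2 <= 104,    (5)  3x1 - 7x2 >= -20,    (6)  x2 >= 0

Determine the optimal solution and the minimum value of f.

Extreme points and f = 12x1 - 8x2:
  (37/3, 7/3) → f = 388/3
  (113/24, 39/8) → f = 35/2
  (101/8, 0) → f = 303/2
  (0, 20/7) → f = -160/7
  (0, 0) → f = 0

At the optimal vertex, x1 = 0 and 3x1 - 7x2 = -20.
Solving simultaneously gives x1 = 0, x2 = 20/7.

x1 = 0, x2 = 20/7, minimum f = -160/7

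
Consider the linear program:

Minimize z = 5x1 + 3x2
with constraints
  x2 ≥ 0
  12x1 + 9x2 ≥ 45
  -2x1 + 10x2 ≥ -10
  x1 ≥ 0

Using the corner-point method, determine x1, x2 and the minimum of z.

The feasible region is unbounded (it extends along (0, 1), (5, 1)), but z strictly increases along every unbounded feasible direction, so there is no improving ray and the minimum is attained at a vertex.

The binding constraints are 12x1 + 9x2 = 45 and x1 = 0.
Solving simultaneously gives x1 = 0, x2 = 5.

x1 = 0, x2 = 5, minimum z = 15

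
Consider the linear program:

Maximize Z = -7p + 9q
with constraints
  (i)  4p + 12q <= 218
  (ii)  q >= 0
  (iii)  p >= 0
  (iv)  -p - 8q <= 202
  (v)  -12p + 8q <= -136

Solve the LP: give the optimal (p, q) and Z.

p = 211/11, q = 259/22, maximum Z = -623/22

Corner points and Z = -7p + 9q:
  (109/2, 0) → Z = -763/2
  (211/11, 259/22) → Z = -623/22
  (34/3, 0) → Z = -238/3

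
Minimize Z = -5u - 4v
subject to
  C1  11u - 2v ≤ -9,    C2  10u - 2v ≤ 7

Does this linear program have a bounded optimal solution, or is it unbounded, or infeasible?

From the feasible point (-16, -167/2), moving in the direction (2, 11) keeps every constraint satisfied while Z decreases without bound.

unbounded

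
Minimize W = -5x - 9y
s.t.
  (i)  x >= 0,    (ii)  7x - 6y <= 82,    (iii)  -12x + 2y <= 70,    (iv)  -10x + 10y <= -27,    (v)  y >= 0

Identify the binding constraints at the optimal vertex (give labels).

(ii) and (iv)

Vertices and W = -5x - 9y:
  (329/5, 631/10) → W = -8969/10
  (82/7, 0) → W = -410/7
  (27/10, 0) → W = -27/2

The minimum is at (329/5, 631/10). Substituting into each constraint, equality holds for (ii) and (iv); the remaining constraints have slack.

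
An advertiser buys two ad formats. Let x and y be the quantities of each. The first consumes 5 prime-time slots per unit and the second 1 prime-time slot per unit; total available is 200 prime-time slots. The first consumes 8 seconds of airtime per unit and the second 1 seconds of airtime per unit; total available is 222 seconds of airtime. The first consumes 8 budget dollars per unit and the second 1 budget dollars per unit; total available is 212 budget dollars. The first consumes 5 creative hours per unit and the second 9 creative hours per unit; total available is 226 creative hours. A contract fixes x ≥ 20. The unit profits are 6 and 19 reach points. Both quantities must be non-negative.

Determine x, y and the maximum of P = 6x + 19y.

Vertices and P = 6x + 19y:
  (53/2, 0) → P = 159
  (20, 0) → P = 120
  (1682/67, 748/67) → P = 24304/67
  (20, 14) → P = 386

x = 20, y = 14, maximum P = 386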